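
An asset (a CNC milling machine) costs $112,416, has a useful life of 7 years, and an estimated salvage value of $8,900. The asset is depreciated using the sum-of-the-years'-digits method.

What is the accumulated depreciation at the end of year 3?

$66,546

Depreciable base = $112,416 − $8,900 = $103,516.
Sum of the years' digits = 7+6+5+4+3+2+1 = 28.
Year 1: $103,516 × 7/28 = $25,879. Book value $86,537.
Year 2: $103,516 × 6/28 = $22,182. Book value $64,355.
Year 3: $103,516 × 5/28 = $18,485. Book value $45,870.
Accumulated through year 3 = $112,416 − $45,870 = $66,546.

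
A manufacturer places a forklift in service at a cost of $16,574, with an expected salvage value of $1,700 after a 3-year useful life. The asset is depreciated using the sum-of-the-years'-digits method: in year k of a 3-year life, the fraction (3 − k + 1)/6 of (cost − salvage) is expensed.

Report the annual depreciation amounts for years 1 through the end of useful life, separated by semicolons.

Depreciable base = $16,574 − $1,700 = $14,874.
Sum of the years' digits = 3+2+1 = 6.
Year 1: $14,874 × 3/6 = $7,437. Book value $9,137.
Year 2: $14,874 × 2/6 = $4,958. Book value $4,179.
Year 3: $14,874 × 1/6 = $2,479. Book value $1,700.

$7,437; $4,958; $2,479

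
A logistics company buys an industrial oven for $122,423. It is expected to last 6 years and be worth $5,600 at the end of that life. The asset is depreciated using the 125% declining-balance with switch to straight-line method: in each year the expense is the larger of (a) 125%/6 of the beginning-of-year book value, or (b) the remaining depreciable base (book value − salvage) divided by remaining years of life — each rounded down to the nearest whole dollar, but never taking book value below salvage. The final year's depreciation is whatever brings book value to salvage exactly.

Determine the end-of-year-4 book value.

$41,164

Depreciable base = $122,423 − $5,600 = $116,823.
Year 1: DB = ⌊$122,423 × 125%/6⌋ = $25,504; SL = ⌊$116,823/6⌋ = $19,470 → take DB $25,504. Book value $96,919.
Year 2: DB = ⌊$96,919 × 125%/6⌋ = $20,191; SL = ⌊$91,319/5⌋ = $18,263 → take DB $20,191. Book value $76,728.
Year 3: DB = ⌊$76,728 × 125%/6⌋ = $15,985; SL = ⌊$71,128/4⌋ = $17,782 → take SL $17,782. Book value $58,946.
Year 4: DB = ⌊$58,946 × 125%/6⌋ = $12,280; SL = ⌊$53,346/3⌋ = $17,782 → take SL $17,782. Book value $41,164.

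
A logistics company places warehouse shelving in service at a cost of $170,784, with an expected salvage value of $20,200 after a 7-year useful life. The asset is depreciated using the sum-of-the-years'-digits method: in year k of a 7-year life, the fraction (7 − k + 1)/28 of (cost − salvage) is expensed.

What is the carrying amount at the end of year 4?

Depreciable base = $170,784 − $20,200 = $150,584.
Sum of the years' digits = 7+6+5+4+3+2+1 = 28.
Year 1: $150,584 × 7/28 = $37,646. Book value $133,138.
Year 2: $150,584 × 6/28 = $32,268. Book value $100,870.
Year 3: $150,584 × 5/28 = $26,890. Book value $73,980.
Year 4: $150,584 × 4/28 = $21,512. Book value $52,468.

$52,468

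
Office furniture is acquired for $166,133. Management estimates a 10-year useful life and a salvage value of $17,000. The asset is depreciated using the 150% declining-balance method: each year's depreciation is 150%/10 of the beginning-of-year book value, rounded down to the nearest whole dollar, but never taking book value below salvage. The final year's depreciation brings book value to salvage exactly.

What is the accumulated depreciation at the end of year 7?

$112,872

Depreciable base = $166,133 − $17,000 = $149,133.
Year 1: ⌊$166,133 × 150%/10⌋ = $24,919. Book value $141,214.
Year 2: ⌊$141,214 × 150%/10⌋ = $21,182. Book value $120,032.
Year 3: ⌊$120,032 × 150%/10⌋ = $18,004. Book value $102,028.
Year 4: ⌊$102,028 × 150%/10⌋ = $15,304. Book value $86,724.
Year 5: ⌊$86,724 × 150%/10⌋ = $13,008. Book value $73,716.
Year 6: ⌊$73,716 × 150%/10⌋ = $11,057. Book value $62,659.
Year 7: ⌊$62,659 × 150%/10⌋ = $9,398. Book value $53,261.
Accumulated through year 7 = $166,133 − $53,261 = $112,872.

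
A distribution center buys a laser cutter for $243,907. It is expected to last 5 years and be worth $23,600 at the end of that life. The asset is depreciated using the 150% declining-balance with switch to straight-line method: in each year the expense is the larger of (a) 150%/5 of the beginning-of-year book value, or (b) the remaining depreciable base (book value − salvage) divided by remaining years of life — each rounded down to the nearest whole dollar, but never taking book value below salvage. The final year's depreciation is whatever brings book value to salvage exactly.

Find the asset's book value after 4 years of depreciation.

$53,631

Depreciable base = $243,907 − $23,600 = $220,307.
Year 1: DB = ⌊$243,907 × 150%/5⌋ = $73,172; SL = ⌊$220,307/5⌋ = $44,061 → take DB $73,172. Book value $170,735.
Year 2: DB = ⌊$170,735 × 150%/5⌋ = $51,220; SL = ⌊$147,135/4⌋ = $36,783 → take DB $51,220. Book value $119,515.
Year 3: DB = ⌊$119,515 × 150%/5⌋ = $35,854; SL = ⌊$95,915/3⌋ = $31,971 → take DB $35,854. Book value $83,661.
Year 4: DB = ⌊$83,661 × 150%/5⌋ = $25,098; SL = ⌊$60,061/2⌋ = $30,030 → take SL $30,030. Book value $53,631.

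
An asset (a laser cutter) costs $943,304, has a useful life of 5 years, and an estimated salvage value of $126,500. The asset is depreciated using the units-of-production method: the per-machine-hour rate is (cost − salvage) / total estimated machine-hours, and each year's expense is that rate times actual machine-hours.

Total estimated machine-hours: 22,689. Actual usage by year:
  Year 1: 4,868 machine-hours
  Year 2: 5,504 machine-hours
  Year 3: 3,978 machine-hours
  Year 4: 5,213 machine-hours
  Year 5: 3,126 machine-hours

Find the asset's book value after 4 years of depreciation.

Depreciable base = $943,304 − $126,500 = $816,804.
Rate = $816,804 / 22,689 machine-hours = $36 per machine-hour.
Year 1: 4,868 × $36 = $175,248. Book value $768,056.
Year 2: 5,504 × $36 = $198,144. Book value $569,912.
Year 3: 3,978 × $36 = $143,208. Book value $426,704.
Year 4: 5,213 × $36 = $187,668. Book value $239,036.

$239,036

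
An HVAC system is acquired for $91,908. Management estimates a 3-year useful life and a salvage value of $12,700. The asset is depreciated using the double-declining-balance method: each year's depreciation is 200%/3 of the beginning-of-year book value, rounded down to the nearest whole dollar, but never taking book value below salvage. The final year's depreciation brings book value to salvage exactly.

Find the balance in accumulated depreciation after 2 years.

$79,208

Depreciable base = $91,908 − $12,700 = $79,208.
Year 1: ⌊$91,908 × 200%/3⌋ = $61,272. Book value $30,636.
Year 2: ⌊$30,636 × 200%/3⌋ = $20,424, capped at $17,936. Book value $12,700.
Accumulated through year 2 = $91,908 − $12,700 = $79,208.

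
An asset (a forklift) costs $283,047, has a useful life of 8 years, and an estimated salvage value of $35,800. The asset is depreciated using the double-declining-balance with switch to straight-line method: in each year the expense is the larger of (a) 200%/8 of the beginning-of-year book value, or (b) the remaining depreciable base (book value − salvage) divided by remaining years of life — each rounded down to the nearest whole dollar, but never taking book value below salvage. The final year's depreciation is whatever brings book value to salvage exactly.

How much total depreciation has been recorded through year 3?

$163,635

Depreciable base = $283,047 − $35,800 = $247,247.
Year 1: DB = ⌊$283,047 × 200%/8⌋ = $70,761; SL = ⌊$247,247/8⌋ = $30,905 → take DB $70,761. Book value $212,286.
Year 2: DB = ⌊$212,286 × 200%/8⌋ = $53,071; SL = ⌊$176,486/7⌋ = $25,212 → take DB $53,071. Book value $159,215.
Year 3: DB = ⌊$159,215 × 200%/8⌋ = $39,803; SL = ⌊$123,415/6⌋ = $20,569 → take DB $39,803. Book value $119,412.
Accumulated through year 3 = $283,047 − $119,412 = $163,635.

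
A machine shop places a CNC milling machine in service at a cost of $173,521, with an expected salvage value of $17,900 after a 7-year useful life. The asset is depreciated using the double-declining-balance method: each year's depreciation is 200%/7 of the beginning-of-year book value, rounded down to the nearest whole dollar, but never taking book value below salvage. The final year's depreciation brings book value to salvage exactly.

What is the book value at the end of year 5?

$32,265

Depreciable base = $173,521 − $17,900 = $155,621.
Year 1: ⌊$173,521 × 200%/7⌋ = $49,577. Book value $123,944.
Year 2: ⌊$123,944 × 200%/7⌋ = $35,412. Book value $88,532.
Year 3: ⌊$88,532 × 200%/7⌋ = $25,294. Book value $63,238.
Year 4: ⌊$63,238 × 200%/7⌋ = $18,068. Book value $45,170.
Year 5: ⌊$45,170 × 200%/7⌋ = $12,905. Book value $32,265.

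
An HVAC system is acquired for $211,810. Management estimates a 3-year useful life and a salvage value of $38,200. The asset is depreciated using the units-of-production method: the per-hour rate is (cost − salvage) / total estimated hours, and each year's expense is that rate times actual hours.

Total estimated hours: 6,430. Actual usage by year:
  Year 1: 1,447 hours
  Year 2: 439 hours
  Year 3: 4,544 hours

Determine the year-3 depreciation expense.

Depreciable base = $211,810 − $38,200 = $173,610.
Rate = $173,610 / 6,430 hours = $27 per hour.
Year 1: 1,447 × $27 = $39,069. Book value $172,741.
Year 2: 439 × $27 = $11,853. Book value $160,888.
Year 3: 4,544 × $27 = $122,688. Book value $38,200.

$122,688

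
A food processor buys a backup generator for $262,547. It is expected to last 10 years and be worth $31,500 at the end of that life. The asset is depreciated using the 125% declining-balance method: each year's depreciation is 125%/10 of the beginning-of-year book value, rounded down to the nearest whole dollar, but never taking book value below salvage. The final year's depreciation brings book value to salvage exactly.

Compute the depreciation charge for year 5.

$19,237

Depreciable base = $262,547 − $31,500 = $231,047.
Year 1: ⌊$262,547 × 125%/10⌋ = $32,818. Book value $229,729.
Year 2: ⌊$229,729 × 125%/10⌋ = $28,716. Book value $201,013.
Year 3: ⌊$201,013 × 125%/10⌋ = $25,126. Book value $175,887.
Year 4: ⌊$175,887 × 125%/10⌋ = $21,985. Book value $153,902.
Year 5: ⌊$153,902 × 125%/10⌋ = $19,237. Book value $134,665.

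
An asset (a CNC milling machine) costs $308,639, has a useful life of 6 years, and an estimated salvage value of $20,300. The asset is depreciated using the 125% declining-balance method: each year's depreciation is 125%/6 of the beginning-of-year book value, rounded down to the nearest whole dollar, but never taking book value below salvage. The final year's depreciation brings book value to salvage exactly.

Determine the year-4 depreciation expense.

Depreciable base = $308,639 − $20,300 = $288,339.
Year 1: ⌊$308,639 × 125%/6⌋ = $64,299. Book value $244,340.
Year 2: ⌊$244,340 × 125%/6⌋ = $50,904. Book value $193,436.
Year 3: ⌊$193,436 × 125%/6⌋ = $40,299. Book value $153,137.
Year 4: ⌊$153,137 × 125%/6⌋ = $31,903. Book value $121,234.

$31,903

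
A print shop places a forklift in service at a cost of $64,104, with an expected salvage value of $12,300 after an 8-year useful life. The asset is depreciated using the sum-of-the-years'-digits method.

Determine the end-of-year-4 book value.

$26,690

Depreciable base = $64,104 − $12,300 = $51,804.
Sum of the years' digits = 8+7+6+5+4+3+2+1 = 36.
Year 1: $51,804 × 8/36 = $11,512. Book value $52,592.
Year 2: $51,804 × 7/36 = $10,073. Book value $42,519.
Year 3: $51,804 × 6/36 = $8,634. Book value $33,885.
Year 4: $51,804 × 5/36 = $7,195. Book value $26,690.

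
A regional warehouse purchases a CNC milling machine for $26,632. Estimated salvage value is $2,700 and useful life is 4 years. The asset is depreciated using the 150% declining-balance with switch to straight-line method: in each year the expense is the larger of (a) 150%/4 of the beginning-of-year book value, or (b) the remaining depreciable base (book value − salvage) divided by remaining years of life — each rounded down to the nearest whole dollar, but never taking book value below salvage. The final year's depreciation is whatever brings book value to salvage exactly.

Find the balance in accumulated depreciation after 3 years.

Depreciable base = $26,632 − $2,700 = $23,932.
Year 1: DB = ⌊$26,632 × 150%/4⌋ = $9,987; SL = ⌊$23,932/4⌋ = $5,983 → take DB $9,987. Book value $16,645.
Year 2: DB = ⌊$16,645 × 150%/4⌋ = $6,241; SL = ⌊$13,945/3⌋ = $4,648 → take DB $6,241. Book value $10,404.
Year 3: DB = ⌊$10,404 × 150%/4⌋ = $3,901; SL = ⌊$7,704/2⌋ = $3,852 → take DB $3,901. Book value $6,503.
Accumulated through year 3 = $26,632 − $6,503 = $20,129.

$20,129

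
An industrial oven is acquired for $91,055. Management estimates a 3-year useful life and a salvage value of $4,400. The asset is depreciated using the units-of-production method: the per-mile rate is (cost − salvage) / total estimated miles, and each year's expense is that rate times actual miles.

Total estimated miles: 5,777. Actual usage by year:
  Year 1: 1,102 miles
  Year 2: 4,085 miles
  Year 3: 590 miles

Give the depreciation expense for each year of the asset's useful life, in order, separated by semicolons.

$16,530; $61,275; $8,850

Depreciable base = $91,055 − $4,400 = $86,655.
Rate = $86,655 / 5,777 miles = $15 per mile.
Year 1: 1,102 × $15 = $16,530. Book value $74,525.
Year 2: 4,085 × $15 = $61,275. Book value $13,250.
Year 3: 590 × $15 = $8,850. Book value $4,400.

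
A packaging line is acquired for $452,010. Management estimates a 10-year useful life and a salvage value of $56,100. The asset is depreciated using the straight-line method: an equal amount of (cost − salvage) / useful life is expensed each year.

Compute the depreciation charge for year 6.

$39,591

Depreciable base = $452,010 − $56,100 = $395,910.
Annual expense = $395,910 / 10 = $39,591.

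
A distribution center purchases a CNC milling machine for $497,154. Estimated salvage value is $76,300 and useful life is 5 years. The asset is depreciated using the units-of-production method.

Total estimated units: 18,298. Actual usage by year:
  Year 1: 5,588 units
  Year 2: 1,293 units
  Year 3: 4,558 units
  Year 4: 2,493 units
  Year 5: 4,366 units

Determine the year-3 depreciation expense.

Depreciable base = $497,154 − $76,300 = $420,854.
Rate = $420,854 / 18,298 units = $23 per unit.
Year 1: 5,588 × $23 = $128,524. Book value $368,630.
Year 2: 1,293 × $23 = $29,739. Book value $338,891.
Year 3: 4,558 × $23 = $104,834. Book value $234,057.

$104,834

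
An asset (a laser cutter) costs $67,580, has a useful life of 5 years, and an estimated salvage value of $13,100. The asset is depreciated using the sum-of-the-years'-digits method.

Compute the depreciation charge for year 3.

Depreciable base = $67,580 − $13,100 = $54,480.
Sum of the years' digits = 5+4+3+2+1 = 15.
Year 1: $54,480 × 5/15 = $18,160. Book value $49,420.
Year 2: $54,480 × 4/15 = $14,528. Book value $34,892.
Year 3: $54,480 × 3/15 = $10,896. Book value $23,996.

$10,896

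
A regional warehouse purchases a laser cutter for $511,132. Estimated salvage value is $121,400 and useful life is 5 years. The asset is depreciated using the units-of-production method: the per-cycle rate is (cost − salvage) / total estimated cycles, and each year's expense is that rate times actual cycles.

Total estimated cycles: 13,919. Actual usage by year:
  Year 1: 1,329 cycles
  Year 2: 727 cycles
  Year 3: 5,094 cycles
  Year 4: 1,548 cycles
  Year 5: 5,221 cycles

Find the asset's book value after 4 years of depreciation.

Depreciable base = $511,132 − $121,400 = $389,732.
Rate = $389,732 / 13,919 cycles = $28 per cycle.
Year 1: 1,329 × $28 = $37,212. Book value $473,920.
Year 2: 727 × $28 = $20,356. Book value $453,564.
Year 3: 5,094 × $28 = $142,632. Book value $310,932.
Year 4: 1,548 × $28 = $43,344. Book value $267,588.

$267,588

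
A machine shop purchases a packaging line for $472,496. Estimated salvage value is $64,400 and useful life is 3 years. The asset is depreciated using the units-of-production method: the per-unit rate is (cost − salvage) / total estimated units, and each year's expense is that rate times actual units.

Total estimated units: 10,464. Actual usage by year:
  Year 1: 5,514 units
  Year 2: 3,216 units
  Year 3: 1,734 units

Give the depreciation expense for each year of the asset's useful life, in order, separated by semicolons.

Depreciable base = $472,496 − $64,400 = $408,096.
Rate = $408,096 / 10,464 units = $39 per unit.
Year 1: 5,514 × $39 = $215,046. Book value $257,450.
Year 2: 3,216 × $39 = $125,424. Book value $132,026.
Year 3: 1,734 × $39 = $67,626. Book value $64,400.

$215,046; $125,424; $67,626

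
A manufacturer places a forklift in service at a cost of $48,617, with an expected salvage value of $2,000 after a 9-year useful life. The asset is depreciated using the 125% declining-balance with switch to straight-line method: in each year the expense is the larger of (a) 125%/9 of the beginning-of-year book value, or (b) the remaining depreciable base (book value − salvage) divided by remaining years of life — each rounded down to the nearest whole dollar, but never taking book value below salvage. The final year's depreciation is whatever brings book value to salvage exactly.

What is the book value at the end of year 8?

Depreciable base = $48,617 − $2,000 = $46,617.
Year 1: DB = ⌊$48,617 × 125%/9⌋ = $6,752; SL = ⌊$46,617/9⌋ = $5,179 → take DB $6,752. Book value $41,865.
Year 2: DB = ⌊$41,865 × 125%/9⌋ = $5,814; SL = ⌊$39,865/8⌋ = $4,983 → take DB $5,814. Book value $36,051.
Year 3: DB = ⌊$36,051 × 125%/9⌋ = $5,007; SL = ⌊$34,051/7⌋ = $4,864 → take DB $5,007. Book value $31,044.
Year 4: DB = ⌊$31,044 × 125%/9⌋ = $4,311; SL = ⌊$29,044/6⌋ = $4,840 → take SL $4,840. Book value $26,204.
Year 5: DB = ⌊$26,204 × 125%/9⌋ = $3,639; SL = ⌊$24,204/5⌋ = $4,840 → take SL $4,840. Book value $21,364.
Year 6: DB = ⌊$21,364 × 125%/9⌋ = $2,967; SL = ⌊$19,364/4⌋ = $4,841 → take SL $4,841. Book value $16,523.
Year 7: DB = ⌊$16,523 × 125%/9⌋ = $2,294; SL = ⌊$14,523/3⌋ = $4,841 → take SL $4,841. Book value $11,682.
Year 8: DB = ⌊$11,682 × 125%/9⌋ = $1,622; SL = ⌊$9,682/2⌋ = $4,841 → take SL $4,841. Book value $6,841.

$6,841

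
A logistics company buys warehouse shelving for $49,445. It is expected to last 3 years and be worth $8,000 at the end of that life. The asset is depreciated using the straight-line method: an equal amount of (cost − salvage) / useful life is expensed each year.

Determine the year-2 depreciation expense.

Depreciable base = $49,445 − $8,000 = $41,445.
Annual expense = $41,445 / 3 = $13,815.

$13,815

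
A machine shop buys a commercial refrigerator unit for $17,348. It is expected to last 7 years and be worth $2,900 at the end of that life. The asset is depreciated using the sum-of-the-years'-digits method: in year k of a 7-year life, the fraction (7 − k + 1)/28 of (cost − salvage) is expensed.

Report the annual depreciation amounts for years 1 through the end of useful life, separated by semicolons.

$3,612; $3,096; $2,580; $2,064; $1,548; $1,032; $516

Depreciable base = $17,348 − $2,900 = $14,448.
Sum of the years' digits = 7+6+5+4+3+2+1 = 28.
Year 1: $14,448 × 7/28 = $3,612. Book value $13,736.
Year 2: $14,448 × 6/28 = $3,096. Book value $10,640.
Year 3: $14,448 × 5/28 = $2,580. Book value $8,060.
Year 4: $14,448 × 4/28 = $2,064. Book value $5,996.
Year 5: $14,448 × 3/28 = $1,548. Book value $4,448.
Year 6: $14,448 × 2/28 = $1,032. Book value $3,416.
Year 7: $14,448 × 1/28 = $516. Book value $2,900.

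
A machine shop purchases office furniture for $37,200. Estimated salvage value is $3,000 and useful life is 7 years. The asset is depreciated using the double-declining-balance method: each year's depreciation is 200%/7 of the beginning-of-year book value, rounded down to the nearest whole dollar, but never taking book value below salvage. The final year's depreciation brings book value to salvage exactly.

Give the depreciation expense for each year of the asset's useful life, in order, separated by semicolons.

$10,628; $7,592; $5,422; $3,873; $2,767; $1,976; $1,942

Depreciable base = $37,200 − $3,000 = $34,200.
Year 1: ⌊$37,200 × 200%/7⌋ = $10,628. Book value $26,572.
Year 2: ⌊$26,572 × 200%/7⌋ = $7,592. Book value $18,980.
Year 3: ⌊$18,980 × 200%/7⌋ = $5,422. Book value $13,558.
Year 4: ⌊$13,558 × 200%/7⌋ = $3,873. Book value $9,685.
Year 5: ⌊$9,685 × 200%/7⌋ = $2,767. Book value $6,918.
Year 6: ⌊$6,918 × 200%/7⌋ = $1,976. Book value $4,942.
Year 7 (final): $4,942 − $3,000 = $1,942. Book value $3,000.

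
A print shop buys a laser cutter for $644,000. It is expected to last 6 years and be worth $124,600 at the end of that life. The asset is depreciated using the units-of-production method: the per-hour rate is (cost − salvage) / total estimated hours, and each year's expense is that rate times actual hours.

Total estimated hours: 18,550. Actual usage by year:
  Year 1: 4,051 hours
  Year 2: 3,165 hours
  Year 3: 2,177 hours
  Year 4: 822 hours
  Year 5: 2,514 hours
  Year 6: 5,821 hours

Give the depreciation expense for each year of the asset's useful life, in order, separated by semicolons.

Depreciable base = $644,000 − $124,600 = $519,400.
Rate = $519,400 / 18,550 hours = $28 per hour.
Year 1: 4,051 × $28 = $113,428. Book value $530,572.
Year 2: 3,165 × $28 = $88,620. Book value $441,952.
Year 3: 2,177 × $28 = $60,956. Book value $380,996.
Year 4: 822 × $28 = $23,016. Book value $357,980.
Year 5: 2,514 × $28 = $70,392. Book value $287,588.
Year 6: 5,821 × $28 = $162,988. Book value $124,600.

$113,428; $88,620; $60,956; $23,016; $70,392; $162,988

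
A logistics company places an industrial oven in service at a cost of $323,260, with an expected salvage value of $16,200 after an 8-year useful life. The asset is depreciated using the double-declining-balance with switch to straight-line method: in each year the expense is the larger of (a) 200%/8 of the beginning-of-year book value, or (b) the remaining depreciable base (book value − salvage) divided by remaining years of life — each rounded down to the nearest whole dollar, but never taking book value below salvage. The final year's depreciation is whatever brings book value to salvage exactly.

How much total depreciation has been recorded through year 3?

Depreciable base = $323,260 − $16,200 = $307,060.
Year 1: DB = ⌊$323,260 × 200%/8⌋ = $80,815; SL = ⌊$307,060/8⌋ = $38,382 → take DB $80,815. Book value $242,445.
Year 2: DB = ⌊$242,445 × 200%/8⌋ = $60,611; SL = ⌊$226,245/7⌋ = $32,320 → take DB $60,611. Book value $181,834.
Year 3: DB = ⌊$181,834 × 200%/8⌋ = $45,458; SL = ⌊$165,634/6⌋ = $27,605 → take DB $45,458. Book value $136,376.
Accumulated through year 3 = $323,260 − $136,376 = $186,884.

$186,884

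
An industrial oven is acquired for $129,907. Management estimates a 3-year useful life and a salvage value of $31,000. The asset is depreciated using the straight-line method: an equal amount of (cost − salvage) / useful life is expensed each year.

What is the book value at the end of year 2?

Depreciable base = $129,907 − $31,000 = $98,907.
Annual expense = $98,907 / 3 = $32,969.
End of year 1: book value $96,938.
End of year 2: book value $63,969.

$63,969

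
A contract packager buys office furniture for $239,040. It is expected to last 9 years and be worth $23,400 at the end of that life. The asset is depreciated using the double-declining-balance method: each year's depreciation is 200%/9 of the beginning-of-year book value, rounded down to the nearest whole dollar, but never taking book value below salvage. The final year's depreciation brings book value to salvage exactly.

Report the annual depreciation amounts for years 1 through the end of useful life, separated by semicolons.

Depreciable base = $239,040 − $23,400 = $215,640.
Year 1: ⌊$239,040 × 200%/9⌋ = $53,120. Book value $185,920.
Year 2: ⌊$185,920 × 200%/9⌋ = $41,315. Book value $144,605.
Year 3: ⌊$144,605 × 200%/9⌋ = $32,134. Book value $112,471.
Year 4: ⌊$112,471 × 200%/9⌋ = $24,993. Book value $87,478.
Year 5: ⌊$87,478 × 200%/9⌋ = $19,439. Book value $68,039.
Year 6: ⌊$68,039 × 200%/9⌋ = $15,119. Book value $52,920.
Year 7: ⌊$52,920 × 200%/9⌋ = $11,760. Book value $41,160.
Year 8: ⌊$41,160 × 200%/9⌋ = $9,146. Book value $32,014.
Year 9 (final): $32,014 − $23,400 = $8,614. Book value $23,400.

$53,120; $41,315; $32,134; $24,993; $19,439; $15,119; $11,760; $9,146; $8,614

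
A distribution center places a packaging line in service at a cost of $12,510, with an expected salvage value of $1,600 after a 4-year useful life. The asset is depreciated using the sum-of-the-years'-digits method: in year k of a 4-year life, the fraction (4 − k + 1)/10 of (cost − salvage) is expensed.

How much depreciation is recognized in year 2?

Depreciable base = $12,510 − $1,600 = $10,910.
Sum of the years' digits = 4+3+2+1 = 10.
Year 1: $10,910 × 4/10 = $4,364. Book value $8,146.
Year 2: $10,910 × 3/10 = $3,273. Book value $4,873.

$3,273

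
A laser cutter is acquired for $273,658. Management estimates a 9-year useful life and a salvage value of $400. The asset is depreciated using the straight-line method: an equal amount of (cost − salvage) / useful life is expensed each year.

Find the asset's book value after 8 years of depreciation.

Depreciable base = $273,658 − $400 = $273,258.
Annual expense = $273,258 / 9 = $30,362.
End of year 1: book value $243,296.
End of year 2: book value $212,934.
End of year 3: book value $182,572.
End of year 4: book value $152,210.
End of year 5: book value $121,848.
End of year 6: book value $91,486.
End of year 7: book value $61,124.
End of year 8: book value $30,762.

$30,762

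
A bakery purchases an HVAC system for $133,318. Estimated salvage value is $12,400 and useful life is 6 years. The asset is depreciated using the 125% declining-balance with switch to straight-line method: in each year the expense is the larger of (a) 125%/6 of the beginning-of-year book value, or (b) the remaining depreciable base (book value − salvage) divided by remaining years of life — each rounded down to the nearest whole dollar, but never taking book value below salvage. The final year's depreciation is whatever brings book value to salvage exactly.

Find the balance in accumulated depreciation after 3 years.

$67,551

Depreciable base = $133,318 − $12,400 = $120,918.
Year 1: DB = ⌊$133,318 × 125%/6⌋ = $27,774; SL = ⌊$120,918/6⌋ = $20,153 → take DB $27,774. Book value $105,544.
Year 2: DB = ⌊$105,544 × 125%/6⌋ = $21,988; SL = ⌊$93,144/5⌋ = $18,628 → take DB $21,988. Book value $83,556.
Year 3: DB = ⌊$83,556 × 125%/6⌋ = $17,407; SL = ⌊$71,156/4⌋ = $17,789 → take SL $17,789. Book value $65,767.
Accumulated through year 3 = $133,318 − $65,767 = $67,551.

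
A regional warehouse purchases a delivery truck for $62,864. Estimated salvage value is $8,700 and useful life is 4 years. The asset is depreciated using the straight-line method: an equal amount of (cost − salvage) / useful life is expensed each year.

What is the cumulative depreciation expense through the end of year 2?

Depreciable base = $62,864 − $8,700 = $54,164.
Annual expense = $54,164 / 4 = $13,541.
End of year 1: book value $49,323.
End of year 2: book value $35,782.
Accumulated through year 2 = $62,864 − $35,782 = $27,082.

$27,082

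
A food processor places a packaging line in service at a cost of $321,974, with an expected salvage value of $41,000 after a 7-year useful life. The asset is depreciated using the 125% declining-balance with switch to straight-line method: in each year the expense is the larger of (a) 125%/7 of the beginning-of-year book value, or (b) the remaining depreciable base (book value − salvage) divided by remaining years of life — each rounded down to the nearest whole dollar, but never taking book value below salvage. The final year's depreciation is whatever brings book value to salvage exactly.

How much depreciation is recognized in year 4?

$34,364

Depreciable base = $321,974 − $41,000 = $280,974.
Year 1: DB = ⌊$321,974 × 125%/7⌋ = $57,495; SL = ⌊$280,974/7⌋ = $40,139 → take DB $57,495. Book value $264,479.
Year 2: DB = ⌊$264,479 × 125%/7⌋ = $47,228; SL = ⌊$223,479/6⌋ = $37,246 → take DB $47,228. Book value $217,251.
Year 3: DB = ⌊$217,251 × 125%/7⌋ = $38,794; SL = ⌊$176,251/5⌋ = $35,250 → take DB $38,794. Book value $178,457.
Year 4: DB = ⌊$178,457 × 125%/7⌋ = $31,867; SL = ⌊$137,457/4⌋ = $34,364 → take SL $34,364. Book value $144,093.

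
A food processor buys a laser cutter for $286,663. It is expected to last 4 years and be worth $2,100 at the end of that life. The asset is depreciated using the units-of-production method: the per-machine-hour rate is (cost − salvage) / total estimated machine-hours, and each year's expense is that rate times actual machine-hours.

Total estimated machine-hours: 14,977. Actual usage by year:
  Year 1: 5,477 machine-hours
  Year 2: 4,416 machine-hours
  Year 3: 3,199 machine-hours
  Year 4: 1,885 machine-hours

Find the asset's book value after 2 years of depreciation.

$98,696

Depreciable base = $286,663 − $2,100 = $284,563.
Rate = $284,563 / 14,977 machine-hours = $19 per machine-hour.
Year 1: 5,477 × $19 = $104,063. Book value $182,600.
Year 2: 4,416 × $19 = $83,904. Book value $98,696.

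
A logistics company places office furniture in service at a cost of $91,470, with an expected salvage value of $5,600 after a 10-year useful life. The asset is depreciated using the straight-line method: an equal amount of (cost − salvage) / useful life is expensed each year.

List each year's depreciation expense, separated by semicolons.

Depreciable base = $91,470 − $5,600 = $85,870.
Annual expense = $85,870 / 10 = $8,587.
End of year 1: book value $82,883.
End of year 2: book value $74,296.
End of year 3: book value $65,709.
End of year 4: book value $57,122.
End of year 5: book value $48,535.
End of year 6: book value $39,948.
End of year 7: book value $31,361.
End of year 8: book value $22,774.
End of year 9: book value $14,187.
End of year 10: book value $5,600.

$8,587; $8,587; $8,587; $8,587; $8,587; $8,587; $8,587; $8,587; $8,587; $8,587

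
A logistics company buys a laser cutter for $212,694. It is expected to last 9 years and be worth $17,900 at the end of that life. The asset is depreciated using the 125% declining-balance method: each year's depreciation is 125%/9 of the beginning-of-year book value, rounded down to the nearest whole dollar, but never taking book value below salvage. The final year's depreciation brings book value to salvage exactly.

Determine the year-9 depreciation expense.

$46,405

Depreciable base = $212,694 − $17,900 = $194,794.
Year 1: ⌊$212,694 × 125%/9⌋ = $29,540. Book value $183,154.
Year 2: ⌊$183,154 × 125%/9⌋ = $25,438. Book value $157,716.
Year 3: ⌊$157,716 × 125%/9⌋ = $21,905. Book value $135,811.
Year 4: ⌊$135,811 × 125%/9⌋ = $18,862. Book value $116,949.
Year 5: ⌊$116,949 × 125%/9⌋ = $16,242. Book value $100,707.
Year 6: ⌊$100,707 × 125%/9⌋ = $13,987. Book value $86,720.
Year 7: ⌊$86,720 × 125%/9⌋ = $12,044. Book value $74,676.
Year 8: ⌊$74,676 × 125%/9⌋ = $10,371. Book value $64,305.
Year 9 (final): $64,305 − $17,900 = $46,405. Book value $17,900.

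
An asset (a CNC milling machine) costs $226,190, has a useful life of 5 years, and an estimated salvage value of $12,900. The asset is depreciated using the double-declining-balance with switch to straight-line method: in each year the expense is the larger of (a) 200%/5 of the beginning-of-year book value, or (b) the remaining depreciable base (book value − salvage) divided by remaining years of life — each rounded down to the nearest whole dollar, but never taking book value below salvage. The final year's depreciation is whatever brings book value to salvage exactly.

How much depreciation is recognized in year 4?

Depreciable base = $226,190 − $12,900 = $213,290.
Year 1: DB = ⌊$226,190 × 200%/5⌋ = $90,476; SL = ⌊$213,290/5⌋ = $42,658 → take DB $90,476. Book value $135,714.
Year 2: DB = ⌊$135,714 × 200%/5⌋ = $54,285; SL = ⌊$122,814/4⌋ = $30,703 → take DB $54,285. Book value $81,429.
Year 3: DB = ⌊$81,429 × 200%/5⌋ = $32,571; SL = ⌊$68,529/3⌋ = $22,843 → take DB $32,571. Book value $48,858.
Year 4: DB = ⌊$48,858 × 200%/5⌋ = $19,543; SL = ⌊$35,958/2⌋ = $17,979 → take DB $19,543. Book value $29,315.

$19,543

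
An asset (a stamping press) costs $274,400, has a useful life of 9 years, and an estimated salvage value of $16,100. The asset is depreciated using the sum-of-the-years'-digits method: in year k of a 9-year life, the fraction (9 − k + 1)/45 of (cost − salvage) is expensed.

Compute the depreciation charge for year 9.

$5,740

Depreciable base = $274,400 − $16,100 = $258,300.
Sum of the years' digits = 9+8+7+6+5+4+3+2+1 = 45.
Year 1: $258,300 × 9/45 = $51,660. Book value $222,740.
Year 2: $258,300 × 8/45 = $45,920. Book value $176,820.
Year 3: $258,300 × 7/45 = $40,180. Book value $136,640.
Year 4: $258,300 × 6/45 = $34,440. Book value $102,200.
Year 5: $258,300 × 5/45 = $28,700. Book value $73,500.
Year 6: $258,300 × 4/45 = $22,960. Book value $50,540.
Year 7: $258,300 × 3/45 = $17,220. Book value $33,320.
Year 8: $258,300 × 2/45 = $11,480. Book value $21,840.
Year 9: $258,300 × 1/45 = $5,740. Book value $16,100.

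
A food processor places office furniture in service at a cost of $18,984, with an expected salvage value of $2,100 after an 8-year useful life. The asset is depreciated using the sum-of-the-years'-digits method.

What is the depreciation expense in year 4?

$2,345

Depreciable base = $18,984 − $2,100 = $16,884.
Sum of the years' digits = 8+7+6+5+4+3+2+1 = 36.
Year 1: $16,884 × 8/36 = $3,752. Book value $15,232.
Year 2: $16,884 × 7/36 = $3,283. Book value $11,949.
Year 3: $16,884 × 6/36 = $2,814. Book value $9,135.
Year 4: $16,884 × 5/36 = $2,345. Book value $6,790.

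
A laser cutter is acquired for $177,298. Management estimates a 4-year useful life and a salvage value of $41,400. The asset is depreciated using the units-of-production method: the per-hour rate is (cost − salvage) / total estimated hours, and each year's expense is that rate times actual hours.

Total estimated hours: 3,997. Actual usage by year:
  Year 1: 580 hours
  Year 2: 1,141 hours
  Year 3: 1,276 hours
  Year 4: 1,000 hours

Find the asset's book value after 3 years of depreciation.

Depreciable base = $177,298 − $41,400 = $135,898.
Rate = $135,898 / 3,997 hours = $34 per hour.
Year 1: 580 × $34 = $19,720. Book value $157,578.
Year 2: 1,141 × $34 = $38,794. Book value $118,784.
Year 3: 1,276 × $34 = $43,384. Book value $75,400.

$75,400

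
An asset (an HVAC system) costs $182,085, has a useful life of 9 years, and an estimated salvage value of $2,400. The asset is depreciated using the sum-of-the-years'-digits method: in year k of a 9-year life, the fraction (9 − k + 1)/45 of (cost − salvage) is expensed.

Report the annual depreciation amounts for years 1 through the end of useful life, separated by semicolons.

$35,937; $31,944; $27,951; $23,958; $19,965; $15,972; $11,979; $7,986; $3,993

Depreciable base = $182,085 − $2,400 = $179,685.
Sum of the years' digits = 9+8+7+6+5+4+3+2+1 = 45.
Year 1: $179,685 × 9/45 = $35,937. Book value $146,148.
Year 2: $179,685 × 8/45 = $31,944. Book value $114,204.
Year 3: $179,685 × 7/45 = $27,951. Book value $86,253.
Year 4: $179,685 × 6/45 = $23,958. Book value $62,295.
Year 5: $179,685 × 5/45 = $19,965. Book value $42,330.
Year 6: $179,685 × 4/45 = $15,972. Book value $26,358.
Year 7: $179,685 × 3/45 = $11,979. Book value $14,379.
Year 8: $179,685 × 2/45 = $7,986. Book value $6,393.
Year 9: $179,685 × 1/45 = $3,993. Book value $2,400.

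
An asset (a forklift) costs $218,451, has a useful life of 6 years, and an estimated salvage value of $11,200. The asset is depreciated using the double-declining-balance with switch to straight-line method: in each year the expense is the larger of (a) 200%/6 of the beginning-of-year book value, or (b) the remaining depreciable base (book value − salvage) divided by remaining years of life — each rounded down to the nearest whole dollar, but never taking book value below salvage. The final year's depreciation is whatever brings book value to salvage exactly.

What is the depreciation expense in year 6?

$15,976

Depreciable base = $218,451 − $11,200 = $207,251.
Year 1: DB = ⌊$218,451 × 200%/6⌋ = $72,817; SL = ⌊$207,251/6⌋ = $34,541 → take DB $72,817. Book value $145,634.
Year 2: DB = ⌊$145,634 × 200%/6⌋ = $48,544; SL = ⌊$134,434/5⌋ = $26,886 → take DB $48,544. Book value $97,090.
Year 3: DB = ⌊$97,090 × 200%/6⌋ = $32,363; SL = ⌊$85,890/4⌋ = $21,472 → take DB $32,363. Book value $64,727.
Year 4: DB = ⌊$64,727 × 200%/6⌋ = $21,575; SL = ⌊$53,527/3⌋ = $17,842 → take DB $21,575. Book value $43,152.
Year 5: DB = ⌊$43,152 × 200%/6⌋ = $14,384; SL = ⌊$31,952/2⌋ = $15,976 → take SL $15,976. Book value $27,176.
Year 6 (final): $27,176 − $11,200 = $15,976. Book value $11,200.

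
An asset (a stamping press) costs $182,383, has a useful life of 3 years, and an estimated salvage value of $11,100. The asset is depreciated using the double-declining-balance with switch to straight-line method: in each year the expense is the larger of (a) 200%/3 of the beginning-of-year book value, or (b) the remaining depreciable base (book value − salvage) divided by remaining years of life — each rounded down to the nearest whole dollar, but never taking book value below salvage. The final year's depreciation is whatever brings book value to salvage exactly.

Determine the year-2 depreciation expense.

$40,530

Depreciable base = $182,383 − $11,100 = $171,283.
Year 1: DB = ⌊$182,383 × 200%/3⌋ = $121,588; SL = ⌊$171,283/3⌋ = $57,094 → take DB $121,588. Book value $60,795.
Year 2: DB = ⌊$60,795 × 200%/3⌋ = $40,530; SL = ⌊$49,695/2⌋ = $24,847 → take DB $40,530. Book value $20,265.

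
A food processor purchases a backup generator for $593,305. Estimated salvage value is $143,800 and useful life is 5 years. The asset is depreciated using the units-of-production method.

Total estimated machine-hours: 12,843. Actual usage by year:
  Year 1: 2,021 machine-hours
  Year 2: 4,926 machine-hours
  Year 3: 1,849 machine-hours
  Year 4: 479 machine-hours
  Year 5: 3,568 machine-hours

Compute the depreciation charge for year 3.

Depreciable base = $593,305 − $143,800 = $449,505.
Rate = $449,505 / 12,843 machine-hours = $35 per machine-hour.
Year 1: 2,021 × $35 = $70,735. Book value $522,570.
Year 2: 4,926 × $35 = $172,410. Book value $350,160.
Year 3: 1,849 × $35 = $64,715. Book value $285,445.

$64,715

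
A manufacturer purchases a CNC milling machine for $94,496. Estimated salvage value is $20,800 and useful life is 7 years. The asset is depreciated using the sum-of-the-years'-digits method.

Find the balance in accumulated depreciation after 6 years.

$71,064

Depreciable base = $94,496 − $20,800 = $73,696.
Sum of the years' digits = 7+6+5+4+3+2+1 = 28.
Year 1: $73,696 × 7/28 = $18,424. Book value $76,072.
Year 2: $73,696 × 6/28 = $15,792. Book value $60,280.
Year 3: $73,696 × 5/28 = $13,160. Book value $47,120.
Year 4: $73,696 × 4/28 = $10,528. Book value $36,592.
Year 5: $73,696 × 3/28 = $7,896. Book value $28,696.
Year 6: $73,696 × 2/28 = $5,264. Book value $23,432.
Accumulated through year 6 = $94,496 − $23,432 = $71,064.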